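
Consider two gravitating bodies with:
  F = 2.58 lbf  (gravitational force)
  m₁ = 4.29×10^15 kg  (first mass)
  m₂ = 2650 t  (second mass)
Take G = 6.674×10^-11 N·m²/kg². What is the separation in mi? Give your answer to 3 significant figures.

160 mi

Solving F = G·m₁·m₂/r² for r: r = √(G·m₁m₂/F).
F = 2.58 lbf = 11.48 N; m₁ = 4.29×10^15 kg; m₂ = 2650 t = 2.650×10^6 kg; G = 6.674×10^-11 N·m²/kg².
r = 2.571×10^5 m
2.571×10^5 m × (1 mi / 1609 m) = 159.8 mi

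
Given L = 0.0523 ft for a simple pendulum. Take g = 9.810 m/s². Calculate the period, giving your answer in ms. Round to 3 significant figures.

253 ms

T is given directly by: T = 2π√(L/g).
L = 0.0523 ft = 0.01594 m; g = 9.810 m/s².
T = 0.2533 s
0.2533 s × (1 ms / 0.001000 s) = 253.3 ms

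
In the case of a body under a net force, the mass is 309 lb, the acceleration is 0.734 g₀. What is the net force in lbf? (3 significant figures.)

Directly: F = m·a.
m = 309 lb = 140.2 kg; a = 0.734 g₀ = 7.198 m/s².
F = 1009 N
1009 N × (1 lbf / 4.448 N) = 226.8 lbf

227 lbf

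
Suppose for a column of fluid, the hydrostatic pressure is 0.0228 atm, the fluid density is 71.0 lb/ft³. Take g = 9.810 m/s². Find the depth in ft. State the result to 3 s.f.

Solving P = ρ·g·h for h: h = P/(ρ·g).
P = 0.0228 atm = 2310 Pa; ρ = 71.0 lb/ft³ = 1137 kg/m³; g = 9.810 m/s².
h = 0.2071 m
0.2071 m × (1 ft / 0.3048 m) = 0.6793 ft

0.679 ft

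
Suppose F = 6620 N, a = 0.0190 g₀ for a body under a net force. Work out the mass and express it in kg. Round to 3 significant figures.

Rearranging: m = F/a.
F = 6620 N; a = 0.0190 g₀ = 0.1863 m/s².
m = 35529 kg

35500 kg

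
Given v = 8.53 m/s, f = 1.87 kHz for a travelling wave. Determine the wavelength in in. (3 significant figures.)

Solving v = f·λ for λ: λ = v/f.
v = 8.53 m/s; f = 1.87 kHz = 1870 Hz.
λ = 0.004561 m
0.004561 m × (1 in / 0.02540 m) = 0.1796 in

0.180 in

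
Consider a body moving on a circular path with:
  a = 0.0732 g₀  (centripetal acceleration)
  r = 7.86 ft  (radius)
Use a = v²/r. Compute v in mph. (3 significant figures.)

Solving a = v²/r for v: v = √(a·r).
a = 0.0732 g₀ = 0.7178 m/s²; r = 7.86 ft = 2.396 m.
v = 1.311 m/s
1.311 m/s × (1 mph / 0.4470 m/s) = 2.934 mph

2.93 mph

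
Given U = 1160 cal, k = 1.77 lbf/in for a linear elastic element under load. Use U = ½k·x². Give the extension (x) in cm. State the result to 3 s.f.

560 cm

Rearranging: x = √(2U/k).
U = 1160 cal = 4853 J; k = 1.77 lbf/in = 310.0 N/m.
x = 5.596 m
5.596 m × (1 cm / 0.01000 m) = 559.6 cm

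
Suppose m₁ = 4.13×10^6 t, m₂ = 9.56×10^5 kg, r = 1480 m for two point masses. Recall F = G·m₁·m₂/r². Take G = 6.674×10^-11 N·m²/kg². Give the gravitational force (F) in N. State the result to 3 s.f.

Directly: F = Gm₁m₂/r².
m₁ = 4.13×10^6 t = 4.130×10^9 kg; m₂ = 9.56×10^5 kg; r = 1480 m; G = 6.674×10^-11 N·m²/kg².
F = 0.1203 N

0.120 N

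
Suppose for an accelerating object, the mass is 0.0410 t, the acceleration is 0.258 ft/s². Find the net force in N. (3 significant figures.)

F is given directly by: F = m·a.
m = 0.0410 t = 41.00 kg; a = 0.258 ft/s² = 0.07864 m/s².
F = 3.224 N  (the unit combination reduces to kg·m/s² = N)

3.22 N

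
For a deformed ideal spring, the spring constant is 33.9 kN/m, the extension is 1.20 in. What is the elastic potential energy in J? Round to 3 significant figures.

U is given directly by: U = ½kx².
k = 33.9 kN/m = 33900 N/m; x = 1.20 in = 0.03048 m.
U = 15.75 J

15.7 J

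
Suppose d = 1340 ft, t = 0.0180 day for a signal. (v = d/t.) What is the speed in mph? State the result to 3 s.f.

v is given directly by: v = d/t.
d = 1340 ft = 408.4 m; t = 0.0180 day = 1555 s.
v = 0.2626 m/s
0.2626 m/s × (1 mph / 0.4470 m/s) = 0.5875 mph

0.587 mph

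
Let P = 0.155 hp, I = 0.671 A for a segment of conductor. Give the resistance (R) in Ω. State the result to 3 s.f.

Rearranging: R = P/I².
P = 0.155 hp = 115.6 W; I = 0.671 A.
R = 256.7 Ω

257 Ω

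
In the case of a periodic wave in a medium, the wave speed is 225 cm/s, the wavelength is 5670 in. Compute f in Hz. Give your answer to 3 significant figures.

0.0156 Hz

Solving v = f·λ for f: f = v/λ.
v = 225 cm/s = 2.250 m/s; λ = 5670 in = 144.0 m.
f = 0.01562 Hz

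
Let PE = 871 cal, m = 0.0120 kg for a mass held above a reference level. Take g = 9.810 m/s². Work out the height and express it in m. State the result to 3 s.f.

31000 m

Solving PE = m·g·h for h: h = PE/(m·g).
PE = 871 cal = 3644 J; m = 0.0120 kg; g = 9.810 m/s².
h = 30957 m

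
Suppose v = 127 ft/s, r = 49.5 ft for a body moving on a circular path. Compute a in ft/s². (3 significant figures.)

Directly: a = v²/r.
v = 127 ft/s = 38.71 m/s; r = 49.5 ft = 15.09 m.
a = 99.32 m/s²
99.32 m/s² × (1 ft/s² / 0.3048 m/s²) = 325.8 ft/s²

326 ft/s²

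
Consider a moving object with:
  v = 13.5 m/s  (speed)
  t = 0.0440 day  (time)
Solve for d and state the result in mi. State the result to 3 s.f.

31.9 mi

Solving v = d/t for d: d = v·t.
v = 13.5 m/s; t = 0.0440 day = 3802 s.
d = 51322 m
51322 m × (1 mi / 1609 m) = 31.89 mi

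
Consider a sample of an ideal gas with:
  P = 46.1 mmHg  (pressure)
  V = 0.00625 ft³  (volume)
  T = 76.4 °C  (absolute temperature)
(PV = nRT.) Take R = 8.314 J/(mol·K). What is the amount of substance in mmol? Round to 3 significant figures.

0.374 mmol

Solving PV = nRT for n: n = PV/(RT).
P = 46.1 mmHg = 6146 Pa; V = 0.00625 ft³ = 1.770×10^-4 m³; T = 76.4 °C = 349.5 K; R = 8.314 J/(mol·K).
n = 3.743×10^-4 mol
3.743×10^-4 mol × (1 mmol / 0.001000 mol) = 0.3743 mmol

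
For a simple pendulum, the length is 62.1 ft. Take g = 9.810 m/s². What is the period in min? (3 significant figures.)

0.145 min

Directly: T = 2π√(L/g).
L = 62.1 ft = 18.93 m; g = 9.810 m/s².
T = 8.728 s
8.728 s × (1 min / 60.00 s) = 0.1455 min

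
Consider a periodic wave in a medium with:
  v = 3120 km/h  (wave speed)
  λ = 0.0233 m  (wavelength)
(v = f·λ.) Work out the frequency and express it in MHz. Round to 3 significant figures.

Rearranging v = f·λ for f: f = v/λ.
v = 3120 km/h = 866.7 m/s; λ = 0.0233 m.
f = 37196 Hz
37196 Hz × (1 MHz / 1.000×10^6 Hz) = 0.03720 MHz

0.0372 MHz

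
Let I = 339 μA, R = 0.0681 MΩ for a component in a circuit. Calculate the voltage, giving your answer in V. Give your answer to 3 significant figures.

23.1 V

V is given directly by: V = IR.
I = 339 μA = 3.390×10^-4 A; R = 0.0681 MΩ = 68100 Ω.
V = 23.09 V  (the unit combination reduces to kg·m²/(A·s³) = V)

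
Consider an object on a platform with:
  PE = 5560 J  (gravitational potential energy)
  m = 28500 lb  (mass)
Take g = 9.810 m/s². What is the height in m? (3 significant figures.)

Solving PE = m·g·h for h: h = PE/(m·g).
PE = 5560 J; m = 28500 lb = 12927 kg; g = 9.810 m/s².
h = 0.04384 m

0.0438 m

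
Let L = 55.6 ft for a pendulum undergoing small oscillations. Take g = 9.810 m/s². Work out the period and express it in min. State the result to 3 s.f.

0.138 min

T is given directly by: T = 2π√(L/g).
L = 55.6 ft = 16.95 m; g = 9.810 m/s².
T = 8.258 s
8.258 s × (1 min / 60.00 s) = 0.1376 min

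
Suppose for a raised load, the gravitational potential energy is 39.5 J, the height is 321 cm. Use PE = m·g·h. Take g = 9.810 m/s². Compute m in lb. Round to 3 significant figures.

Rearranging PE = m·g·h for m: m = PE/(g·h).
PE = 39.5 J; h = 321 cm = 3.210 m; g = 9.810 m/s².
m = 1.254 kg
1.254 kg × (1 lb / 0.4536 kg) = 2.765 lb

2.77 lb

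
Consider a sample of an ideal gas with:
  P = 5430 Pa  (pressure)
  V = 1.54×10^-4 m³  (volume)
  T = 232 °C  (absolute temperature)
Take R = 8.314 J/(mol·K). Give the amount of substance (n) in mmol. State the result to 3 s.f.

0.199 mmol

From the ideal-gas law: n = PV/(RT).
P = 5430 Pa; V = 1.54×10^-4 m³; T = 232 °C = 505.1 K; R = 8.314 J/(mol·K).
n = 1.991×10^-4 mol
1.991×10^-4 mol × (1 mmol / 0.001000 mol) = 0.1991 mmol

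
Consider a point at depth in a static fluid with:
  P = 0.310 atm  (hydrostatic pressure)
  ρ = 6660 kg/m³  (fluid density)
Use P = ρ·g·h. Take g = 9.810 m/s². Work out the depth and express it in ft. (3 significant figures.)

Rearranging P = ρ·g·h for h: h = P/(ρ·g).
P = 0.310 atm = 31411 Pa; ρ = 6660 kg/m³; g = 9.810 m/s².
h = 0.4808 m
0.4808 m × (1 ft / 0.3048 m) = 1.577 ft

1.58 ft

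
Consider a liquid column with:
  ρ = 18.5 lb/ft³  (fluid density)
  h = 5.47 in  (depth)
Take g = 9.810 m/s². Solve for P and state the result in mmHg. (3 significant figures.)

P is given directly by: P = ρgh.
ρ = 18.5 lb/ft³ = 296.3 kg/m³; h = 5.47 in = 0.1389 m; g = 9.810 m/s².
P = 403.9 Pa  (the unit combination reduces to kg/(m·s²) = Pa)
403.9 Pa × (1 mmHg / 133.3 Pa) = 3.030 mmHg

3.03 mmHg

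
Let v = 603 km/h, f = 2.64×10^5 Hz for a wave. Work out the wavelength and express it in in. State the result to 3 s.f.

0.0250 in

Rearranging v = f·λ for λ: λ = v/f.
v = 603 km/h = 167.5 m/s; f = 2.64×10^5 Hz.
λ = 6.345×10^-4 m
6.345×10^-4 m × (1 in / 0.02540 m) = 0.02498 in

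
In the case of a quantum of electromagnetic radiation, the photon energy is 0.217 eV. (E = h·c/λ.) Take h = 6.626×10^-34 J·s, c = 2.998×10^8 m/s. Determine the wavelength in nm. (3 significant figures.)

5710 nm

Rearranging: λ = hc/E.
E = 0.217 eV = 3.477×10^-20 J; h = 6.626×10^-34 J·s; c = 2.998×10^8 m/s.
λ = 5.714×10^-6 m
5.714×10^-6 m × (1 nm / 1.000×10^-9 m) = 5714 nm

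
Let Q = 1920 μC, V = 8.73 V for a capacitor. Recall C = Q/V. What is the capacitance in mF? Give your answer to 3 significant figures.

0.220 mF

C is given directly by: C = Q/V.
Q = 1920 μC = 0.001920 C; V = 8.73 V.
C = 2.199×10^-4 F
2.199×10^-4 F × (1 mF / 0.001000 F) = 0.2199 mF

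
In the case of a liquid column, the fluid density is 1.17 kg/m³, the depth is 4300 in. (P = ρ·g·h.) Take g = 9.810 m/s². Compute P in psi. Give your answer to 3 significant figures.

0.182 psi

P is given directly by: P = ρgh.
ρ = 1.17 kg/m³; h = 4300 in = 109.2 m; g = 9.810 m/s².
P = 1254 Pa
1254 Pa × (1 psi / 6895 Pa) = 0.1818 psi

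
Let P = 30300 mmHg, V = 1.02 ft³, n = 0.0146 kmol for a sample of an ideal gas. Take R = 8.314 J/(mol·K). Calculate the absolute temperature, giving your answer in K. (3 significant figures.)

From the ideal-gas law: T = PV/(nR).
P = 30300 mmHg = 4.040×10^6 Pa; V = 1.02 ft³ = 0.02888 m³; n = 0.0146 kmol = 14.60 mol; R = 8.314 J/(mol·K).
T = 961.2 K

961 K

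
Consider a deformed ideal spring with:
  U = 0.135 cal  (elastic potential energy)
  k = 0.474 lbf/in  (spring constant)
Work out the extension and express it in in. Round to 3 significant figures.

Solving U = ½k·x² for x: x = √(2U/k).
U = 0.135 cal = 0.5648 J; k = 0.474 lbf/in = 83.01 N/m.
x = 0.1167 m
0.1167 m × (1 in / 0.02540 m) = 4.593 in

4.59 in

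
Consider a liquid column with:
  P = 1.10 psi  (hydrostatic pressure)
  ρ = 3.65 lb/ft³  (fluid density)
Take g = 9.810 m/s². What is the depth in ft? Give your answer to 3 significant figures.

43.4 ft

Solving P = ρ·g·h for h: h = P/(ρ·g).
P = 1.10 psi = 7584 Pa; ρ = 3.65 lb/ft³ = 58.47 kg/m³; g = 9.810 m/s².
h = 13.22 m
13.22 m × (1 ft / 0.3048 m) = 43.38 ft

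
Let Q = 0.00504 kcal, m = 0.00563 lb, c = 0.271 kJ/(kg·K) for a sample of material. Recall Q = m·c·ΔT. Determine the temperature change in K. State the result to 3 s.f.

30.5 K

Rearranging: ΔT = Q/(m·c).
Q = 0.00504 kcal = 21.09 J; m = 0.00563 lb = 0.002554 kg; c = 0.271 kJ/(kg·K) = 271.0 J/(kg·K).
ΔT = 30.47 K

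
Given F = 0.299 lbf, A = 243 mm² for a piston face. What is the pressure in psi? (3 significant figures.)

0.794 psi

P is given directly by: P = F/A.
F = 0.299 lbf = 1.330 N; A = 243 mm² = 2.430×10^-4 m².
P = 5473 Pa
5473 Pa × (1 psi / 6895 Pa) = 0.7938 psi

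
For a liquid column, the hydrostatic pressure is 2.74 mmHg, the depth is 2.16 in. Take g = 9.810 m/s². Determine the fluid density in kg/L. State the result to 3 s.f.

0.679 kg/L

Solving P = ρ·g·h for ρ: ρ = P/(g·h).
P = 2.74 mmHg = 365.3 Pa; h = 2.16 in = 0.05486 m; g = 9.810 m/s².
ρ = 678.7 kg/m³
678.7 kg/m³ × (1 kg/L / 1000 kg/m³) = 0.6787 kg/L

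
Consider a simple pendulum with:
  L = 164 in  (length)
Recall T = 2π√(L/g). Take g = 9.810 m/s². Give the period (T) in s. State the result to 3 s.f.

4.09 s

Directly: T = 2π√(L/g).
L = 164 in = 4.166 m; g = 9.810 m/s².
T = 4.094 s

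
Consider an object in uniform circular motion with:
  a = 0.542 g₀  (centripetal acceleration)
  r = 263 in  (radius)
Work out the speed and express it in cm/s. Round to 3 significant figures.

Rearranging a = v²/r for v: v = √(a·r).
a = 0.542 g₀ = 5.315 m/s²; r = 263 in = 6.680 m.
v = 5.959 m/s
5.959 m/s × (1 cm/s / 0.01000 m/s) = 595.9 cm/s

596 cm/s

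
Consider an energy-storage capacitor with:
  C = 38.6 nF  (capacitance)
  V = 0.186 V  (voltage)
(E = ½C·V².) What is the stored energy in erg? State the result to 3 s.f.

0.00668 erg

E is given directly by: E = ½CV².
C = 38.6 nF = 3.860×10^-8 F; V = 0.186 V.
E = 6.677×10^-10 J
6.677×10^-10 J × (1 erg / 1.000×10^-7 J) = 0.006677 erg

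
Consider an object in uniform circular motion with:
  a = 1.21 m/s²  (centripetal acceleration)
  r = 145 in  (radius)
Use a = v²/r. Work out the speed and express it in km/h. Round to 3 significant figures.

Rearranging a = v²/r for v: v = √(a·r).
a = 1.21 m/s²; r = 145 in = 3.683 m.
v = 2.111 m/s
2.111 m/s × (1 km/h / 0.2778 m/s) = 7.600 km/h

7.60 km/h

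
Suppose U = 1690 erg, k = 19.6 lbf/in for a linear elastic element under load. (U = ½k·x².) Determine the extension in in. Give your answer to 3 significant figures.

0.0124 in

Solving U = ½k·x² for x: x = √(2U/k).
U = 1690 erg = 1.690×10^-4 J; k = 19.6 lbf/in = 3432 N/m.
x = 3.138×10^-4 m
3.138×10^-4 m × (1 in / 0.02540 m) = 0.01235 in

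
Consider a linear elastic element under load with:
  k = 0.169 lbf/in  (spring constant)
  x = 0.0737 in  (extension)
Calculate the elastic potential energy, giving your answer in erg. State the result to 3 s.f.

Directly: U = ½kx².
k = 0.169 lbf/in = 29.60 N/m; x = 0.0737 in = 0.001872 m.
U = 5.186×10^-5 J  (the unit combination reduces to kg·m²/s² = J)
5.186×10^-5 J × (1 erg / 1.000×10^-7 J) = 518.6 erg

519 erg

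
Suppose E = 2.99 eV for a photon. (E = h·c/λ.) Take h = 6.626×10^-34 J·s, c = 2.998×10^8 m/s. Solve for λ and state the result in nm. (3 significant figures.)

415 nm

Solving E = h·c/λ for λ: λ = hc/E.
E = 2.99 eV = 4.791×10^-19 J; h = 6.626×10^-34 J·s; c = 2.998×10^8 m/s.
λ = 4.147×10^-7 m
4.147×10^-7 m × (1 nm / 1.000×10^-9 m) = 414.7 nm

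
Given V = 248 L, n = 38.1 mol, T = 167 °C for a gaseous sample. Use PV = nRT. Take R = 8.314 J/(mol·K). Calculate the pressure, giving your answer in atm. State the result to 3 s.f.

Directly: P = nRT/V.
V = 248 L = 0.2480 m³; n = 38.1 mol; T = 167 °C = 440.1 K; R = 8.314 J/(mol·K).
P = 5.622×10^5 Pa  (the unit combination reduces to kg/(m·s²) = Pa)
5.622×10^5 Pa × (1 atm / 1.013×10^5 Pa) = 5.548 atm

5.55 atm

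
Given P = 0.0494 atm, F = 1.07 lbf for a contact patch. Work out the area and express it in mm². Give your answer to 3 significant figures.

Rearranging P = F/A for A: A = F/P.
P = 0.0494 atm = 5005 Pa; F = 1.07 lbf = 4.760 N.
A = 9.509×10^-4 m²
9.509×10^-4 m² × (1 mm² / 1.000×10^-6 m²) = 950.9 mm²

951 mm²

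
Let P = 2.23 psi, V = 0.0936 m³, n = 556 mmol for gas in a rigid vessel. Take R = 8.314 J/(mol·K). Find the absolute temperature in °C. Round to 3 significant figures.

38.2 °C

Rearranging PV = nRT for T: T = PV/(nR).
P = 2.23 psi = 15375 Pa; V = 0.0936 m³; n = 556 mmol = 0.5560 mol; R = 8.314 J/(mol·K).
T = 311.3 K
311.3 K − 273.15 = 38.18 °C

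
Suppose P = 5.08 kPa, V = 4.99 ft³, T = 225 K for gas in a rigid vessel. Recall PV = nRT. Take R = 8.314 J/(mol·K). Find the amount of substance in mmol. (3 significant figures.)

Rearranging PV = nRT for n: n = PV/(RT).
P = 5.08 kPa = 5080 Pa; V = 4.99 ft³ = 0.1413 m³; T = 225 K; R = 8.314 J/(mol·K).
n = 0.3837 mol
0.3837 mol × (1 mmol / 0.001000 mol) = 383.7 mmol

384 mmol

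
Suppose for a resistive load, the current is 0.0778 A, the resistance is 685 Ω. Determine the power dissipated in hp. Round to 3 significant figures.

Directly: P = I²R.
I = 0.0778 A; R = 685 Ω.
P = 4.146 W
4.146 W × (1 hp / 745.7 W) = 0.005560 hp

0.00556 hp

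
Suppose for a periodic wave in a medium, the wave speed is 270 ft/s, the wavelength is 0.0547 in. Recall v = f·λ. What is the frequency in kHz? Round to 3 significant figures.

Solving v = f·λ for f: f = v/λ.
v = 270 ft/s = 82.30 m/s; λ = 0.0547 in = 0.001389 m.
f = 59232 Hz
59232 Hz × (1 kHz / 1000 Hz) = 59.23 kHz

59.2 kHz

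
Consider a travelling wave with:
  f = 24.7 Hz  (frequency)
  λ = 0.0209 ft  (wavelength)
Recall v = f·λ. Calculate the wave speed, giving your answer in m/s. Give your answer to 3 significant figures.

0.157 m/s

v is given directly by: v = fλ.
f = 24.7 Hz; λ = 0.0209 ft = 0.006370 m.
v = 0.1573 m/s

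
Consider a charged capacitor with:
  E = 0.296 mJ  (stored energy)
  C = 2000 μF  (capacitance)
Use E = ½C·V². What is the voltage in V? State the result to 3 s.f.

0.544 V

Rearranging: V = √(2E/C).
E = 0.296 mJ = 2.960×10^-4 J; C = 2000 μF = 0.002000 F.
V = 0.5441 V  (the unit combination reduces to kg·m²/(A·s³) = V)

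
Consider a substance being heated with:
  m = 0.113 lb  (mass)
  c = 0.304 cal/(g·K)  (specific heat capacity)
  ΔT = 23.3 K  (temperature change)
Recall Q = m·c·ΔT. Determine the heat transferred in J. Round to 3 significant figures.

Q is given directly by: Q = mcΔT.
m = 0.113 lb = 0.05126 kg; c = 0.304 cal/(g·K) = 1272 J/(kg·K); ΔT = 23.3 K.
Q = 1519 J  (the unit combination reduces to kg·m²/s² = J)

1520 J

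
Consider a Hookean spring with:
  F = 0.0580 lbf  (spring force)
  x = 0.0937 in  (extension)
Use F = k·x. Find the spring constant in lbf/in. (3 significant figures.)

From Hooke's law: k = F/x.
F = 0.0580 lbf = 0.2580 N; x = 0.0937 in = 0.002380 m.
k = 108.4 N/m
108.4 N/m × (1 lbf/in / 175.1 N/m) = 0.6190 lbf/in

0.619 lbf/in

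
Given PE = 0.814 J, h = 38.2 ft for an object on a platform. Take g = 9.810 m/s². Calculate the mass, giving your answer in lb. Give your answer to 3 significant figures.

0.0157 lb

Solving PE = m·g·h for m: m = PE/(g·h).
PE = 0.814 J; h = 38.2 ft = 11.64 m; g = 9.810 m/s².
m = 0.007127 kg
0.007127 kg × (1 lb / 0.4536 kg) = 0.01571 lb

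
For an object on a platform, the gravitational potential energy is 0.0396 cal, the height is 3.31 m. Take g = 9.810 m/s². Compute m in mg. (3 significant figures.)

5100 mg

Rearranging: m = PE/(g·h).
PE = 0.0396 cal = 0.1657 J; h = 3.31 m; g = 9.810 m/s².
m = 0.005103 kg
0.005103 kg × (1 mg / 1.000×10^-6 kg) = 5103 mg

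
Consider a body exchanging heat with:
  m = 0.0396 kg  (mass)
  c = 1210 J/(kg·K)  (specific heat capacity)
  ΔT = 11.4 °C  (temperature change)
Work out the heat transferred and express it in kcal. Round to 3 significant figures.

0.131 kcal

Q is given directly by: Q = mcΔT.
m = 0.0396 kg; c = 1210 J/(kg·K); ΔT = 11.4 °C = 11.40 K.
Q = 546.2 J
546.2 J × (1 kcal / 4184 J) = 0.1306 kcal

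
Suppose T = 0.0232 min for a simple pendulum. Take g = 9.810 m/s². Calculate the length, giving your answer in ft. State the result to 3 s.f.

1.58 ft

Solving T = 2π√(L/g) for L: L = g·(T/2π)².
T = 0.0232 min = 1.392 s; g = 9.810 m/s².
L = 0.4815 m
0.4815 m × (1 ft / 0.3048 m) = 1.580 ft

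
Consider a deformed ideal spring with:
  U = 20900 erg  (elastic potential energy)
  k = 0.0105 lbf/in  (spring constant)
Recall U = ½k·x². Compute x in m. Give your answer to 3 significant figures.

0.0477 m

Rearranging: x = √(2U/k).
U = 20900 erg = 0.002090 J; k = 0.0105 lbf/in = 1.839 N/m.
x = 0.04768 m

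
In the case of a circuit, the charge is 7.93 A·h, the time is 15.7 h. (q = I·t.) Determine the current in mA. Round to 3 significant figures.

Rearranging: I = q/t.
q = 7.93 A·h = 28548 C; t = 15.7 h = 56520 s.
I = 0.5051 A
0.5051 A × (1 mA / 0.001000 A) = 505.1 mA

505 mA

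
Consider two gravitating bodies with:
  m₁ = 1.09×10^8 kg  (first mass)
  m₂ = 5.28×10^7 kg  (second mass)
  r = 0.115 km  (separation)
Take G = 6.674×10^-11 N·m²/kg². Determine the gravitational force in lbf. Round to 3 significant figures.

From Newton's law of gravitation: F = Gm₁m₂/r².
m₁ = 1.09×10^8 kg; m₂ = 5.28×10^7 kg; r = 0.115 km = 115.0 m; G = 6.674×10^-11 N·m²/kg².
F = 29.04 N  (the unit combination reduces to kg·m/s² = N)
29.04 N × (1 lbf / 4.448 N) = 6.529 lbf

6.53 lbf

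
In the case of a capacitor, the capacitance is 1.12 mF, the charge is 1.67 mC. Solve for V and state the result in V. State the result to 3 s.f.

Rearranging C = Q/V for V: V = Q/C.
C = 1.12 mF = 0.001120 F; Q = 1.67 mC = 0.001670 C.
V = 1.491 V  (the unit combination reduces to kg·m²/(A·s³) = V)

1.49 V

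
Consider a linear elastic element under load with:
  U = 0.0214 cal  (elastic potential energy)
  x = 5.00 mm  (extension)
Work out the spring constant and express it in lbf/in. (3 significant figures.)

40.9 lbf/in

Rearranging U = ½k·x² for k: k = 2U/x².
U = 0.0214 cal = 0.08954 J; x = 5.00 mm = 0.005000 m.
k = 7163 N/m
7163 N/m × (1 lbf/in / 175.1 N/m) = 40.90 lbf/in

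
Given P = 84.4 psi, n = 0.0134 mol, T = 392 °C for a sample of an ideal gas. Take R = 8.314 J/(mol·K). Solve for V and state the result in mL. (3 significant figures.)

From the ideal-gas law: V = nRT/P.
P = 84.4 psi = 5.819×10^5 Pa; n = 0.0134 mol; T = 392 °C = 665.1 K; R = 8.314 J/(mol·K).
V = 1.273×10^-4 m³
1.273×10^-4 m³ × (1 mL / 1.000×10^-6 m³) = 127.3 mL

127 mL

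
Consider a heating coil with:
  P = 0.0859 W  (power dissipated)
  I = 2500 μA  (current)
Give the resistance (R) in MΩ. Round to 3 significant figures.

Solving P = I²R for R: R = P/I².
P = 0.0859 W; I = 2500 μA = 0.002500 A.
R = 13744 Ω
13744 Ω × (1 MΩ / 1.000×10^6 Ω) = 0.01374 MΩ

0.0137 MΩ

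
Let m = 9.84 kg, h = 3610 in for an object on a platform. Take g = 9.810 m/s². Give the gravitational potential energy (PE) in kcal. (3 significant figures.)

2.12 kcal

Directly: PE = mgh.
m = 9.84 kg; h = 3610 in = 91.69 m; g = 9.810 m/s².
PE = 8851 J  (the unit combination reduces to kg·m²/s² = J)
8851 J × (1 kcal / 4184 J) = 2.116 kcal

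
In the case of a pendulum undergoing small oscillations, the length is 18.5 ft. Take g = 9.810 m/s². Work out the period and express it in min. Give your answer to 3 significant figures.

T is given directly by: T = 2π√(L/g).
L = 18.5 ft = 5.639 m; g = 9.810 m/s².
T = 4.764 s
4.764 s × (1 min / 60.00 s) = 0.07939 min

0.0794 min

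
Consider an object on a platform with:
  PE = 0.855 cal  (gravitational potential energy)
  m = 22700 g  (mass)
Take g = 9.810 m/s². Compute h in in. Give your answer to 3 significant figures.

0.632 in

Rearranging PE = m·g·h for h: h = PE/(m·g).
PE = 0.855 cal = 3.577 J; m = 22700 g = 22.70 kg; g = 9.810 m/s².
h = 0.01606 m
0.01606 m × (1 in / 0.02540 m) = 0.6325 in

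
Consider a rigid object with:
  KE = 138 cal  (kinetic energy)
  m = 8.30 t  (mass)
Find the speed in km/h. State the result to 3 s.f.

1.34 km/h

Solving KE = ½mv² for v: v = √(2·KE/m).
KE = 138 cal = 577.4 J; m = 8.30 t = 8300 kg.
v = 0.3730 m/s
0.3730 m/s × (1 km/h / 0.2778 m/s) = 1.343 km/h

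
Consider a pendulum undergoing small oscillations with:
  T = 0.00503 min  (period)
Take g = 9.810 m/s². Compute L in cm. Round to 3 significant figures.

Rearranging T = 2π√(L/g) for L: L = g·(T/2π)².
T = 0.00503 min = 0.3018 s; g = 9.810 m/s².
L = 0.02263 m
0.02263 m × (1 cm / 0.01000 m) = 2.263 cm

2.26 cm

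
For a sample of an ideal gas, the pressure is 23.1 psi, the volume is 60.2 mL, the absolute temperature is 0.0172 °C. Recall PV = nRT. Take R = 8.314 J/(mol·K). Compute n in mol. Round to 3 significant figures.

0.00422 mol

Rearranging: n = PV/(RT).
P = 23.1 psi = 1.593×10^5 Pa; V = 60.2 mL = 6.020×10^-5 m³; T = 0.0172 °C = 273.2 K; R = 8.314 J/(mol·K).
n = 0.004222 mol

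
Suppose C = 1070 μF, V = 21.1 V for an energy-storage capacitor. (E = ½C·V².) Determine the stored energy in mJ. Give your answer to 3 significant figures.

Directly: E = ½CV².
C = 1070 μF = 0.001070 F; V = 21.1 V.
E = 0.2382 J
0.2382 J × (1 mJ / 0.001000 J) = 238.2 mJ

238 mJ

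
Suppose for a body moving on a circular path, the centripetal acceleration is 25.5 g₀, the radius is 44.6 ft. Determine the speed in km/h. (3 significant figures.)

210 km/h

Rearranging: v = √(a·r).
a = 25.5 g₀ = 250.1 m/s²; r = 44.6 ft = 13.59 m.
v = 58.30 m/s
58.30 m/s × (1 km/h / 0.2778 m/s) = 209.9 km/h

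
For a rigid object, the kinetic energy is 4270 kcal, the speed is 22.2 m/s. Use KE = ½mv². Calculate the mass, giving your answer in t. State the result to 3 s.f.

72.5 t

Rearranging KE = ½mv² for m: m = 2·KE/v².
KE = 4270 kcal = 1.787×10^7 J; v = 22.2 m/s.
m = 72501 kg
72501 kg × (1 t / 1000 kg) = 72.50 t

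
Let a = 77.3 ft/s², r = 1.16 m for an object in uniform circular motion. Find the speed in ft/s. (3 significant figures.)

Rearranging a = v²/r for v: v = √(a·r).
a = 77.3 ft/s² = 23.56 m/s²; r = 1.16 m.
v = 5.228 m/s
5.228 m/s × (1 ft/s / 0.3048 m/s) = 17.15 ft/s

17.2 ft/s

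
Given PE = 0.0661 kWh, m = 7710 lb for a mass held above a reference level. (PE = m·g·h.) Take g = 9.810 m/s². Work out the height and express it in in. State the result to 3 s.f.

Rearranging PE = m·g·h for h: h = PE/(m·g).
PE = 0.0661 kWh = 2.380×10^5 J; m = 7710 lb = 3497 kg; g = 9.810 m/s².
h = 6.936 m
6.936 m × (1 in / 0.02540 m) = 273.1 in

273 in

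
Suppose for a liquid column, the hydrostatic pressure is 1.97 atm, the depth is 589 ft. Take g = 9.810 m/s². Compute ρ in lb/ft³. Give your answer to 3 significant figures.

7.08 lb/ft³

Solving P = ρ·g·h for ρ: ρ = P/(g·h).
P = 1.97 atm = 1.996×10^5 Pa; h = 589 ft = 179.5 m; g = 9.810 m/s².
ρ = 113.3 kg/m³
113.3 kg/m³ × (1 lb/ft³ / 16.02 kg/m³) = 7.076 lb/ft³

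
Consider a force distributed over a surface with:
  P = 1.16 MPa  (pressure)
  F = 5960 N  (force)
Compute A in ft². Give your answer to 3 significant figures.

Rearranging P = F/A for A: A = F/P.
P = 1.16 MPa = 1.160×10^6 Pa; F = 5960 N.
A = 0.005138 m²
0.005138 m² × (1 ft² / 0.09290 m²) = 0.05530 ft²

0.0553 ft²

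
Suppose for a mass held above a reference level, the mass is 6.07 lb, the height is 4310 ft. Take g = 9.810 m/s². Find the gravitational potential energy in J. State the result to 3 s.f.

35500 J

Directly: PE = mgh.
m = 6.07 lb = 2.753 kg; h = 4310 ft = 1314 m; g = 9.810 m/s².
PE = 35483 J  (the unit combination reduces to kg·m²/s² = J)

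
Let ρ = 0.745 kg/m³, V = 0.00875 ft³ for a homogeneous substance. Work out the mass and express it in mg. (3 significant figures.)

185 mg

Rearranging ρ = m/V for m: m = ρV.
ρ = 0.745 kg/m³; V = 0.00875 ft³ = 2.478×10^-4 m³.
m = 1.846×10^-4 kg
1.846×10^-4 kg × (1 mg / 1.000×10^-6 kg) = 184.6 mg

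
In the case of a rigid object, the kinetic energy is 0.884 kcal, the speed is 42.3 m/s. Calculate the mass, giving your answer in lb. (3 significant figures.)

Solving KE = ½mv² for m: m = 2·KE/v².
KE = 0.884 kcal = 3699 J; v = 42.3 m/s.
m = 4.134 kg
4.134 kg × (1 lb / 0.4536 kg) = 9.114 lb

9.11 lb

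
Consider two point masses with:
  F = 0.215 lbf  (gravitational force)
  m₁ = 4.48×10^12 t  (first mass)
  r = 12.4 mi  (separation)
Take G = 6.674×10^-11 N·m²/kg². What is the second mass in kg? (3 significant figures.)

From Newton's law of gravitation: m₂ = F·r²/(G·m₁).
F = 0.215 lbf = 0.9564 N; m₁ = 4.48×10^12 t = 4.480×10^15 kg; r = 12.4 mi = 19956 m; G = 6.674×10^-11 N·m²/kg².
m₂ = 1274 kg

1270 kg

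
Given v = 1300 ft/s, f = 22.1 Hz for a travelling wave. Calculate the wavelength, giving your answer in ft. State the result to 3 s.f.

58.8 ft

Rearranging: λ = v/f.
v = 1300 ft/s = 396.2 m/s; f = 22.1 Hz.
λ = 17.93 m
17.93 m × (1 ft / 0.3048 m) = 58.82 ft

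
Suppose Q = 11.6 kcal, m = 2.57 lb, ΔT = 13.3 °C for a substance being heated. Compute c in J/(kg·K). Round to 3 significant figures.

Rearranging Q = m·c·ΔT for c: c = Q/(m·ΔT).
Q = 11.6 kcal = 48534 J; m = 2.57 lb = 1.166 kg; ΔT = 13.3 °C = 13.30 K.
c = 3130 J/(kg·K)

3130 J/(kg·K)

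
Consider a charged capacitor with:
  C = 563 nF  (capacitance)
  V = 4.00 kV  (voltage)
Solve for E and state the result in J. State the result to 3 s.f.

4.50 J

E is given directly by: E = ½CV².
C = 563 nF = 5.630×10^-7 F; V = 4.00 kV = 4000 V.
E = 4.504 J  (the unit combination reduces to kg·m²/s² = J)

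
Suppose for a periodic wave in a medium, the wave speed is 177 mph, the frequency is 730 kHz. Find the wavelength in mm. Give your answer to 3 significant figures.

Solving v = f·λ for λ: λ = v/f.
v = 177 mph = 79.13 m/s; f = 730 kHz = 7.300×10^5 Hz.
λ = 1.084×10^-4 m
1.084×10^-4 m × (1 mm / 0.001000 m) = 0.1084 mm

0.108 mm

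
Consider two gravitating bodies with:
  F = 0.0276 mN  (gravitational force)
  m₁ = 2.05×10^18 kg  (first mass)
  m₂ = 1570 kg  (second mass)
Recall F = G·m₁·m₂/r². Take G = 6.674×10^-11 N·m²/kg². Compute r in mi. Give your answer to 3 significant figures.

Rearranging: r = √(G·m₁m₂/F).
F = 0.0276 mN = 2.760×10^-5 N; m₁ = 2.05×10^18 kg; m₂ = 1570 kg; G = 6.674×10^-11 N·m²/kg².
r = 8.822×10^7 m
8.822×10^7 m × (1 mi / 1609 m) = 54817 mi

54800 mi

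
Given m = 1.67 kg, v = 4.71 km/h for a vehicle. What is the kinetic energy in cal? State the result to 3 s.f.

0.342 cal

KE is given directly by: KE = ½mv².
m = 1.67 kg; v = 4.71 km/h = 1.308 m/s.
KE = 1.429 J
1.429 J × (1 cal / 4.184 J) = 0.3416 cal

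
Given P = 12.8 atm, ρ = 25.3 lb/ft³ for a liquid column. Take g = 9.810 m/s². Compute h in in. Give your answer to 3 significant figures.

12800 in

Solving P = ρ·g·h for h: h = P/(ρ·g).
P = 12.8 atm = 1.297×10^6 Pa; ρ = 25.3 lb/ft³ = 405.3 kg/m³; g = 9.810 m/s².
h = 326.2 m
326.2 m × (1 in / 0.02540 m) = 12843 in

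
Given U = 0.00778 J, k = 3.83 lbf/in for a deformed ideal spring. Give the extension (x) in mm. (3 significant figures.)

4.82 mm

Rearranging U = ½k·x² for x: x = √(2U/k).
U = 0.00778 J; k = 3.83 lbf/in = 670.7 N/m.
x = 0.004816 m
0.004816 m × (1 mm / 0.001000 m) = 4.816 mm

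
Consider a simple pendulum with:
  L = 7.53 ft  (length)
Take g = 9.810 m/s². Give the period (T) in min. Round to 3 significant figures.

0.0507 min

T is given directly by: T = 2π√(L/g).
L = 7.53 ft = 2.295 m; g = 9.810 m/s².
T = 3.039 s
3.039 s × (1 min / 60.00 s) = 0.05065 min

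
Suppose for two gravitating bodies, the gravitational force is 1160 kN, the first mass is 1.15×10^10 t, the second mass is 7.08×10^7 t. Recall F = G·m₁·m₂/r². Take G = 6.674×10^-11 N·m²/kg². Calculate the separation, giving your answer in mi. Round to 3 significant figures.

Rearranging: r = √(G·m₁m₂/F).
F = 1160 kN = 1.160×10^6 N; m₁ = 1.15×10^10 t = 1.150×10^13 kg; m₂ = 7.08×10^7 t = 7.080×10^10 kg; G = 6.674×10^-11 N·m²/kg².
r = 6844 m
6844 m × (1 mi / 1609 m) = 4.253 mi

4.25 mi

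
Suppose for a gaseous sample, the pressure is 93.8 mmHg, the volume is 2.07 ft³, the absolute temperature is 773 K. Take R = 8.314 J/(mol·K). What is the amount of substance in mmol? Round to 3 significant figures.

From the ideal-gas law: n = PV/(RT).
P = 93.8 mmHg = 12506 Pa; V = 2.07 ft³ = 0.05862 m³; T = 773 K; R = 8.314 J/(mol·K).
n = 0.1141 mol
0.1141 mol × (1 mmol / 0.001000 mol) = 114.1 mmol

114 mmol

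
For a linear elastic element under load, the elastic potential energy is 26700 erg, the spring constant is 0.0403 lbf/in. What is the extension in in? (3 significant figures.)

1.08 in

Rearranging: x = √(2U/k).
U = 26700 erg = 0.002670 J; k = 0.0403 lbf/in = 7.058 N/m.
x = 0.02751 m
0.02751 m × (1 in / 0.02540 m) = 1.083 in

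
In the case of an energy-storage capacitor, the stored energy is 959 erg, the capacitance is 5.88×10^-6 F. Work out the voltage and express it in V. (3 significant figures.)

5.71 V

Rearranging: V = √(2E/C).
E = 959 erg = 9.590×10^-5 J; C = 5.88×10^-6 F.
V = 5.711 V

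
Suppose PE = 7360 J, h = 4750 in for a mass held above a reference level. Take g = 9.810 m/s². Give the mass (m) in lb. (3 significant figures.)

13.7 lb

Rearranging PE = m·g·h for m: m = PE/(g·h).
PE = 7360 J; h = 4750 in = 120.6 m; g = 9.810 m/s².
m = 6.218 kg
6.218 kg × (1 lb / 0.4536 kg) = 13.71 lb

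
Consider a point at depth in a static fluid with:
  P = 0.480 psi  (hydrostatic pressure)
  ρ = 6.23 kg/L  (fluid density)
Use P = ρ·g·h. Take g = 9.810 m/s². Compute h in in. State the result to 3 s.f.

2.13 in

Rearranging: h = P/(ρ·g).
P = 0.480 psi = 3309 Pa; ρ = 6.23 kg/L = 6230 kg/m³; g = 9.810 m/s².
h = 0.05415 m
0.05415 m × (1 in / 0.02540 m) = 2.132 in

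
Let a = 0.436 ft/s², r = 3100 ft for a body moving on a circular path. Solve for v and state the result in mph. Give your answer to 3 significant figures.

Rearranging a = v²/r for v: v = √(a·r).
a = 0.436 ft/s² = 0.1329 m/s²; r = 3100 ft = 944.9 m.
v = 11.21 m/s
11.21 m/s × (1 mph / 0.4470 m/s) = 25.07 mph

25.1 mph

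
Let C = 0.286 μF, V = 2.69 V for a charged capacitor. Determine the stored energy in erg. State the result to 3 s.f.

10.3 erg

E is given directly by: E = ½CV².
C = 0.286 μF = 2.860×10^-7 F; V = 2.69 V.
E = 1.035×10^-6 J
1.035×10^-6 J × (1 erg / 1.000×10^-7 J) = 10.35 erg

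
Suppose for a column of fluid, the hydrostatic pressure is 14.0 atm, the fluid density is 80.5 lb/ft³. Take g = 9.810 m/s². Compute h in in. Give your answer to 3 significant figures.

4410 in

Rearranging P = ρ·g·h for h: h = P/(ρ·g).
P = 14.0 atm = 1.419×10^6 Pa; ρ = 80.5 lb/ft³ = 1289 kg/m³; g = 9.810 m/s².
h = 112.1 m
112.1 m × (1 in / 0.02540 m) = 4415 in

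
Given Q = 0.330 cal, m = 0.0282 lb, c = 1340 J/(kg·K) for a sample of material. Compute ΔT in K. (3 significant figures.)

Rearranging Q = m·c·ΔT for ΔT: ΔT = Q/(m·c).
Q = 0.330 cal = 1.381 J; m = 0.0282 lb = 0.01279 kg; c = 1340 J/(kg·K).
ΔT = 0.08055 K

0.0806 K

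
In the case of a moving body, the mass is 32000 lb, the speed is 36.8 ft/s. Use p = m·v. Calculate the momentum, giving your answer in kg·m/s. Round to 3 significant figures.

Directly: p = mv.
m = 32000 lb = 14515 kg; v = 36.8 ft/s = 11.22 m/s.
p = 1.628×10^5 kg·m/s  (the unit combination reduces to kg·m/s = kg·m/s)

1.63×10^5 kg·m/s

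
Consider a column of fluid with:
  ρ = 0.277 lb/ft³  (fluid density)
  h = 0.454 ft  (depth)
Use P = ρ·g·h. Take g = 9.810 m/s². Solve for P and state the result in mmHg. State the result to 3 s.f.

Directly: P = ρgh.
ρ = 0.277 lb/ft³ = 4.437 kg/m³; h = 0.454 ft = 0.1384 m; g = 9.810 m/s².
P = 6.023 Pa
6.023 Pa × (1 mmHg / 133.3 Pa) = 0.04518 mmHg

0.0452 mmHg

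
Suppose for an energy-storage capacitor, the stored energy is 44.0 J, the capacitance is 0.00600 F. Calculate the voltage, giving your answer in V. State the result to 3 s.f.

121 V

Rearranging E = ½C·V² for V: V = √(2E/C).
E = 44.0 J; C = 0.00600 F.
V = 121.1 V  (the unit combination reduces to kg·m²/(A·s³) = V)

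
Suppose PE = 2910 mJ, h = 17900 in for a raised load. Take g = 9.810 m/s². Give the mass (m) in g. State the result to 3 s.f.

0.652 g

Solving PE = m·g·h for m: m = PE/(g·h).
PE = 2910 mJ = 2.910 J; h = 17900 in = 454.7 m; g = 9.810 m/s².
m = 6.524×10^-4 kg
6.524×10^-4 kg × (1 g / 0.001000 kg) = 0.6524 g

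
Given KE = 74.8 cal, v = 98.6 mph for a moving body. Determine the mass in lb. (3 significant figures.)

0.710 lb

Rearranging KE = ½mv² for m: m = 2·KE/v².
KE = 74.8 cal = 313.0 J; v = 98.6 mph = 44.08 m/s.
m = 0.3222 kg
0.3222 kg × (1 lb / 0.4536 kg) = 0.7102 lb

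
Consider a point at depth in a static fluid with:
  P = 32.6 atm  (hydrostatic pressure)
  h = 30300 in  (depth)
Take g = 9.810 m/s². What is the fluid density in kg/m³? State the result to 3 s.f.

438 kg/m³

Rearranging: ρ = P/(g·h).
P = 32.6 atm = 3.303×10^6 Pa; h = 30300 in = 769.6 m; g = 9.810 m/s².
ρ = 437.5 kg/m³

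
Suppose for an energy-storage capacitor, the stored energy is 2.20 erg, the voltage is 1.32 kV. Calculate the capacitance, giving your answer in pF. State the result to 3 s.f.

Rearranging: C = 2E/V².
E = 2.20 erg = 2.200×10^-7 J; V = 1.32 kV = 1320 V.
C = 2.525×10^-13 F
2.525×10^-13 F × (1 pF / 1.000×10^-12 F) = 0.2525 pF

0.253 pF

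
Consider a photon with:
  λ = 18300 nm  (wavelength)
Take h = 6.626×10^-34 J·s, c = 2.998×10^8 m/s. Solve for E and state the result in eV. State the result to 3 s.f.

0.0678 eV

E is given directly by: E = hc/λ.
λ = 18300 nm = 1.830×10^-5 m; h = 6.626×10^-34 J·s; c = 2.998×10^8 m/s.
E = 1.086×10^-20 J
1.086×10^-20 J × (1 eV / 1.602×10^-19 J) = 0.06775 eV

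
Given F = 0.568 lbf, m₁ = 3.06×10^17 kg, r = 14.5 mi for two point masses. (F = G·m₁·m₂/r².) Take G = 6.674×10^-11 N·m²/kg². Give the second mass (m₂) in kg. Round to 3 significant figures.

From Newton's law of gravitation: m₂ = F·r²/(G·m₁).
F = 0.568 lbf = 2.527 N; m₁ = 3.06×10^17 kg; r = 14.5 mi = 23335 m; G = 6.674×10^-11 N·m²/kg².
m₂ = 67.37 kg

67.4 kg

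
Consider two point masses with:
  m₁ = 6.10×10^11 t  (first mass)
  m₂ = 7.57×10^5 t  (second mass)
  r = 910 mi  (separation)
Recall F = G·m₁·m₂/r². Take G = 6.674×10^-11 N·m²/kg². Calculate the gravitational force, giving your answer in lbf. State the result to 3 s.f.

From Newton's law of gravitation: F = Gm₁m₂/r².
m₁ = 6.10×10^11 t = 6.100×10^14 kg; m₂ = 7.57×10^5 t = 7.570×10^8 kg; r = 910 mi = 1.465×10^6 m; G = 6.674×10^-11 N·m²/kg².
F = 14.37 N  (the unit combination reduces to kg·m/s² = N)
14.37 N × (1 lbf / 4.448 N) = 3.230 lbf

3.23 lbf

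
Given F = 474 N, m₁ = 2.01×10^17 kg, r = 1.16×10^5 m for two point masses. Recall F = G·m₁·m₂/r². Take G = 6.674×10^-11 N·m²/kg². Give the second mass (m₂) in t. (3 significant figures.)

From Newton's law of gravitation: m₂ = F·r²/(G·m₁).
F = 474 N; m₁ = 2.01×10^17 kg; r = 1.16×10^5 m; G = 6.674×10^-11 N·m²/kg².
m₂ = 4.755×10^5 kg
4.755×10^5 kg × (1 t / 1000 kg) = 475.5 t

475 t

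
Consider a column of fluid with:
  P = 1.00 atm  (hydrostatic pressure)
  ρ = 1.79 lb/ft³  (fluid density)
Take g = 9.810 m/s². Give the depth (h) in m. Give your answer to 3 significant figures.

360 m

Rearranging: h = P/(ρ·g).
P = 1.00 atm = 1.013×10^5 Pa; ρ = 1.79 lb/ft³ = 28.67 kg/m³; g = 9.810 m/s².
h = 360.2 m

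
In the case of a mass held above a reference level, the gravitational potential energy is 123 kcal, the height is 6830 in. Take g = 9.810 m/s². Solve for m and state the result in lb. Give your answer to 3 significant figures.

Rearranging PE = m·g·h for m: m = PE/(g·h).
PE = 123 kcal = 5.146×10^5 J; h = 6830 in = 173.5 m; g = 9.810 m/s².
m = 302.4 kg
302.4 kg × (1 lb / 0.4536 kg) = 666.7 lb

667 lb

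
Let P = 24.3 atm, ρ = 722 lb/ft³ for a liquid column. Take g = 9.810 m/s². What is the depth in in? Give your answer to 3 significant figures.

Rearranging P = ρ·g·h for h: h = P/(ρ·g).
P = 24.3 atm = 2.462×10^6 Pa; ρ = 722 lb/ft³ = 11565 kg/m³; g = 9.810 m/s².
h = 21.70 m
21.70 m × (1 in / 0.02540 m) = 854.4 in

854 in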